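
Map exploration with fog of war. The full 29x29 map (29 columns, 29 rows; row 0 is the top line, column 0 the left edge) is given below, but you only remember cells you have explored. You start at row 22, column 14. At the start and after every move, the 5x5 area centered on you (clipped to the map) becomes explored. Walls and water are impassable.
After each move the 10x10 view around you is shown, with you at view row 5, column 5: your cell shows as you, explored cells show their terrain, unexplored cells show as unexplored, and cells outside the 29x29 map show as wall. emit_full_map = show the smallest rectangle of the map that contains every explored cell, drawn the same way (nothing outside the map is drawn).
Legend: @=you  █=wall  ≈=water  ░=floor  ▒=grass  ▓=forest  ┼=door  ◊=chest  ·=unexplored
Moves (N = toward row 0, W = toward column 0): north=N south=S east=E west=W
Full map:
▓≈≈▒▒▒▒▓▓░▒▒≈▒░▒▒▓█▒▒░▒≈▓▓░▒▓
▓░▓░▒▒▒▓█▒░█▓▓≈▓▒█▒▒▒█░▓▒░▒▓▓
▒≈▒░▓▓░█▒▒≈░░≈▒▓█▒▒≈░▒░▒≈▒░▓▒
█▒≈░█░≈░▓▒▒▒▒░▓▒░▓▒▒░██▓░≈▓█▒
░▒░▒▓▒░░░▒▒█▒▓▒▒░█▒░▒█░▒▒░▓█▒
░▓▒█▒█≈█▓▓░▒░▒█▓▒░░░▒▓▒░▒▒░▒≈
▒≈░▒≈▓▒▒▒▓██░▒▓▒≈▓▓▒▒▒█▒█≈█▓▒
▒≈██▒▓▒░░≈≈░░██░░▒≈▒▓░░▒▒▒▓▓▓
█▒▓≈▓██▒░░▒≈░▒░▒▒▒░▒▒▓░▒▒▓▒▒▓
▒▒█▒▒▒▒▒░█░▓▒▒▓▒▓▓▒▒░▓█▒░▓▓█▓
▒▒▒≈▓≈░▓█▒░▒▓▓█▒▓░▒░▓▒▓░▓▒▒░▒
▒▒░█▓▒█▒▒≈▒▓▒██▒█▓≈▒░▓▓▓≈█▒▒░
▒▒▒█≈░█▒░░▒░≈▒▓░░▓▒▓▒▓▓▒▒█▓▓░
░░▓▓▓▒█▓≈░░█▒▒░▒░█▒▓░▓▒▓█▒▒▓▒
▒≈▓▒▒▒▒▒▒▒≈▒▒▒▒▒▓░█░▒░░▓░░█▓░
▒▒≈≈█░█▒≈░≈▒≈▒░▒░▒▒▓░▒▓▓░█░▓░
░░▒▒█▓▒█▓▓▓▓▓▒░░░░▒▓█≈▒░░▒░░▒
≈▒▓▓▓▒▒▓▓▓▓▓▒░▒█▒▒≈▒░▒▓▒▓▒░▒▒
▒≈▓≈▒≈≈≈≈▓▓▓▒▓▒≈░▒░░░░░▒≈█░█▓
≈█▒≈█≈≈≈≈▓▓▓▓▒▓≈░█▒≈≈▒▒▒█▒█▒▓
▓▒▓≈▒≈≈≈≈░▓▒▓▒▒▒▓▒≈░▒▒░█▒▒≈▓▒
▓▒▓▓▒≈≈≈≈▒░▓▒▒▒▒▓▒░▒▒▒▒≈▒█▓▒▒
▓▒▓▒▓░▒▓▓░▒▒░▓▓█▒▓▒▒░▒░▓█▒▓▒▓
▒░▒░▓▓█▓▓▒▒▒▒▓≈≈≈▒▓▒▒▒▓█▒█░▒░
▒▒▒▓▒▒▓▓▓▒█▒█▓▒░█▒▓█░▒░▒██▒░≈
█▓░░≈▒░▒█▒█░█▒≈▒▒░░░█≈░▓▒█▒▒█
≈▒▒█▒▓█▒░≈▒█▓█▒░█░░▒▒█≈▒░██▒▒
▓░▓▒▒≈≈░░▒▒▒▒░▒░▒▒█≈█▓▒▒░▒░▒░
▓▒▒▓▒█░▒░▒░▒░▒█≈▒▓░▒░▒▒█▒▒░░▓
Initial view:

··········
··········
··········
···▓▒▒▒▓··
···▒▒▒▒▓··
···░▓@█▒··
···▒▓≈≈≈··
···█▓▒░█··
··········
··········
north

··········
··········
··········
···▓▒▓≈░··
···▓▒▒▒▓··
···▒▒@▒▓··
···░▓▓█▒··
···▒▓≈≈≈··
···█▓▒░█··
··········

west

··········
··········
··········
···▓▓▒▓≈░·
···▒▓▒▒▒▓·
···▓▒@▒▒▓·
···▒░▓▓█▒·
···▒▒▓≈≈≈·
····█▓▒░█·
··········

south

··········
··········
···▓▓▒▓≈░·
···▒▓▒▒▒▓·
···▓▒▒▒▒▓·
···▒░@▓█▒·
···▒▒▓≈≈≈·
···▒█▓▒░█·
··········
··········

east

··········
··········
··▓▓▒▓≈░··
··▒▓▒▒▒▓··
··▓▒▒▒▒▓··
··▒░▓@█▒··
··▒▒▓≈≈≈··
··▒█▓▒░█··
··········
··········

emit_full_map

▓▓▒▓≈░
▒▓▒▒▒▓
▓▒▒▒▒▓
▒░▓@█▒
▒▒▓≈≈≈
▒█▓▒░█

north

··········
··········
··········
··▓▓▒▓≈░··
··▒▓▒▒▒▓··
··▓▒▒@▒▓··
··▒░▓▓█▒··
··▒▒▓≈≈≈··
··▒█▓▒░█··
··········

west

··········
··········
··········
···▓▓▒▓≈░·
···▒▓▒▒▒▓·
···▓▒@▒▒▓·
···▒░▓▓█▒·
···▒▒▓≈≈≈·
···▒█▓▒░█·
··········

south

··········
··········
···▓▓▒▓≈░·
···▒▓▒▒▒▓·
···▓▒▒▒▒▓·
···▒░@▓█▒·
···▒▒▓≈≈≈·
···▒█▓▒░█·
··········
··········

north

··········
··········
··········
···▓▓▒▓≈░·
···▒▓▒▒▒▓·
···▓▒@▒▒▓·
···▒░▓▓█▒·
···▒▒▓≈≈≈·
···▒█▓▒░█·
··········

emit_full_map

▓▓▒▓≈░
▒▓▒▒▒▓
▓▒@▒▒▓
▒░▓▓█▒
▒▒▓≈≈≈
▒█▓▒░█

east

··········
··········
··········
··▓▓▒▓≈░··
··▒▓▒▒▒▓··
··▓▒▒@▒▓··
··▒░▓▓█▒··
··▒▒▓≈≈≈··
··▒█▓▒░█··
··········

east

··········
··········
··········
·▓▓▒▓≈░█··
·▒▓▒▒▒▓▒··
·▓▒▒▒@▓▒··
·▒░▓▓█▒▓··
·▒▒▓≈≈≈▒··
·▒█▓▒░█···
··········

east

··········
··········
··········
▓▓▒▓≈░█▒··
▒▓▒▒▒▓▒≈··
▓▒▒▒▒@▒░··
▒░▓▓█▒▓▒··
▒▒▓≈≈≈▒▓··
▒█▓▒░█····
··········

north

··········
··········
··········
···▒≈░▒░··
▓▓▒▓≈░█▒··
▒▓▒▒▒@▒≈··
▓▒▒▒▒▓▒░··
▒░▓▓█▒▓▒··
▒▒▓≈≈≈▒▓··
▒█▓▒░█····

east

··········
··········
··········
··▒≈░▒░░··
▓▒▓≈░█▒≈··
▓▒▒▒▓@≈░··
▒▒▒▒▓▒░▒··
░▓▓█▒▓▒▒··
▒▓≈≈≈▒▓···
█▓▒░█·····

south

··········
··········
··▒≈░▒░░··
▓▒▓≈░█▒≈··
▓▒▒▒▓▒≈░··
▒▒▒▒▓@░▒··
░▓▓█▒▓▒▒··
▒▓≈≈≈▒▓▒··
█▓▒░█·····
··········

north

··········
··········
··········
··▒≈░▒░░··
▓▒▓≈░█▒≈··
▓▒▒▒▓@≈░··
▒▒▒▒▓▒░▒··
░▓▓█▒▓▒▒··
▒▓≈≈≈▒▓▒··
█▓▒░█·····

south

··········
··········
··▒≈░▒░░··
▓▒▓≈░█▒≈··
▓▒▒▒▓▒≈░··
▒▒▒▒▓@░▒··
░▓▓█▒▓▒▒··
▒▓≈≈≈▒▓▒··
█▓▒░█·····
··········

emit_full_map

···▒≈░▒░░
▓▓▒▓≈░█▒≈
▒▓▒▒▒▓▒≈░
▓▒▒▒▒▓@░▒
▒░▓▓█▒▓▒▒
▒▒▓≈≈≈▒▓▒
▒█▓▒░█···

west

··········
··········
···▒≈░▒░░·
▓▓▒▓≈░█▒≈·
▒▓▒▒▒▓▒≈░·
▓▒▒▒▒@▒░▒·
▒░▓▓█▒▓▒▒·
▒▒▓≈≈≈▒▓▒·
▒█▓▒░█····
··········

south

··········
···▒≈░▒░░·
▓▓▒▓≈░█▒≈·
▒▓▒▒▒▓▒≈░·
▓▒▒▒▒▓▒░▒·
▒░▓▓█@▓▒▒·
▒▒▓≈≈≈▒▓▒·
▒█▓▒░█▒▓··
··········
··········

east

··········
··▒≈░▒░░··
▓▒▓≈░█▒≈··
▓▒▒▒▓▒≈░··
▒▒▒▒▓▒░▒··
░▓▓█▒@▒▒··
▒▓≈≈≈▒▓▒··
█▓▒░█▒▓█··
··········
··········

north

··········
··········
··▒≈░▒░░··
▓▒▓≈░█▒≈··
▓▒▒▒▓▒≈░··
▒▒▒▒▓@░▒··
░▓▓█▒▓▒▒··
▒▓≈≈≈▒▓▒··
█▓▒░█▒▓█··
··········

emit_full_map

···▒≈░▒░░
▓▓▒▓≈░█▒≈
▒▓▒▒▒▓▒≈░
▓▒▒▒▒▓@░▒
▒░▓▓█▒▓▒▒
▒▒▓≈≈≈▒▓▒
▒█▓▒░█▒▓█


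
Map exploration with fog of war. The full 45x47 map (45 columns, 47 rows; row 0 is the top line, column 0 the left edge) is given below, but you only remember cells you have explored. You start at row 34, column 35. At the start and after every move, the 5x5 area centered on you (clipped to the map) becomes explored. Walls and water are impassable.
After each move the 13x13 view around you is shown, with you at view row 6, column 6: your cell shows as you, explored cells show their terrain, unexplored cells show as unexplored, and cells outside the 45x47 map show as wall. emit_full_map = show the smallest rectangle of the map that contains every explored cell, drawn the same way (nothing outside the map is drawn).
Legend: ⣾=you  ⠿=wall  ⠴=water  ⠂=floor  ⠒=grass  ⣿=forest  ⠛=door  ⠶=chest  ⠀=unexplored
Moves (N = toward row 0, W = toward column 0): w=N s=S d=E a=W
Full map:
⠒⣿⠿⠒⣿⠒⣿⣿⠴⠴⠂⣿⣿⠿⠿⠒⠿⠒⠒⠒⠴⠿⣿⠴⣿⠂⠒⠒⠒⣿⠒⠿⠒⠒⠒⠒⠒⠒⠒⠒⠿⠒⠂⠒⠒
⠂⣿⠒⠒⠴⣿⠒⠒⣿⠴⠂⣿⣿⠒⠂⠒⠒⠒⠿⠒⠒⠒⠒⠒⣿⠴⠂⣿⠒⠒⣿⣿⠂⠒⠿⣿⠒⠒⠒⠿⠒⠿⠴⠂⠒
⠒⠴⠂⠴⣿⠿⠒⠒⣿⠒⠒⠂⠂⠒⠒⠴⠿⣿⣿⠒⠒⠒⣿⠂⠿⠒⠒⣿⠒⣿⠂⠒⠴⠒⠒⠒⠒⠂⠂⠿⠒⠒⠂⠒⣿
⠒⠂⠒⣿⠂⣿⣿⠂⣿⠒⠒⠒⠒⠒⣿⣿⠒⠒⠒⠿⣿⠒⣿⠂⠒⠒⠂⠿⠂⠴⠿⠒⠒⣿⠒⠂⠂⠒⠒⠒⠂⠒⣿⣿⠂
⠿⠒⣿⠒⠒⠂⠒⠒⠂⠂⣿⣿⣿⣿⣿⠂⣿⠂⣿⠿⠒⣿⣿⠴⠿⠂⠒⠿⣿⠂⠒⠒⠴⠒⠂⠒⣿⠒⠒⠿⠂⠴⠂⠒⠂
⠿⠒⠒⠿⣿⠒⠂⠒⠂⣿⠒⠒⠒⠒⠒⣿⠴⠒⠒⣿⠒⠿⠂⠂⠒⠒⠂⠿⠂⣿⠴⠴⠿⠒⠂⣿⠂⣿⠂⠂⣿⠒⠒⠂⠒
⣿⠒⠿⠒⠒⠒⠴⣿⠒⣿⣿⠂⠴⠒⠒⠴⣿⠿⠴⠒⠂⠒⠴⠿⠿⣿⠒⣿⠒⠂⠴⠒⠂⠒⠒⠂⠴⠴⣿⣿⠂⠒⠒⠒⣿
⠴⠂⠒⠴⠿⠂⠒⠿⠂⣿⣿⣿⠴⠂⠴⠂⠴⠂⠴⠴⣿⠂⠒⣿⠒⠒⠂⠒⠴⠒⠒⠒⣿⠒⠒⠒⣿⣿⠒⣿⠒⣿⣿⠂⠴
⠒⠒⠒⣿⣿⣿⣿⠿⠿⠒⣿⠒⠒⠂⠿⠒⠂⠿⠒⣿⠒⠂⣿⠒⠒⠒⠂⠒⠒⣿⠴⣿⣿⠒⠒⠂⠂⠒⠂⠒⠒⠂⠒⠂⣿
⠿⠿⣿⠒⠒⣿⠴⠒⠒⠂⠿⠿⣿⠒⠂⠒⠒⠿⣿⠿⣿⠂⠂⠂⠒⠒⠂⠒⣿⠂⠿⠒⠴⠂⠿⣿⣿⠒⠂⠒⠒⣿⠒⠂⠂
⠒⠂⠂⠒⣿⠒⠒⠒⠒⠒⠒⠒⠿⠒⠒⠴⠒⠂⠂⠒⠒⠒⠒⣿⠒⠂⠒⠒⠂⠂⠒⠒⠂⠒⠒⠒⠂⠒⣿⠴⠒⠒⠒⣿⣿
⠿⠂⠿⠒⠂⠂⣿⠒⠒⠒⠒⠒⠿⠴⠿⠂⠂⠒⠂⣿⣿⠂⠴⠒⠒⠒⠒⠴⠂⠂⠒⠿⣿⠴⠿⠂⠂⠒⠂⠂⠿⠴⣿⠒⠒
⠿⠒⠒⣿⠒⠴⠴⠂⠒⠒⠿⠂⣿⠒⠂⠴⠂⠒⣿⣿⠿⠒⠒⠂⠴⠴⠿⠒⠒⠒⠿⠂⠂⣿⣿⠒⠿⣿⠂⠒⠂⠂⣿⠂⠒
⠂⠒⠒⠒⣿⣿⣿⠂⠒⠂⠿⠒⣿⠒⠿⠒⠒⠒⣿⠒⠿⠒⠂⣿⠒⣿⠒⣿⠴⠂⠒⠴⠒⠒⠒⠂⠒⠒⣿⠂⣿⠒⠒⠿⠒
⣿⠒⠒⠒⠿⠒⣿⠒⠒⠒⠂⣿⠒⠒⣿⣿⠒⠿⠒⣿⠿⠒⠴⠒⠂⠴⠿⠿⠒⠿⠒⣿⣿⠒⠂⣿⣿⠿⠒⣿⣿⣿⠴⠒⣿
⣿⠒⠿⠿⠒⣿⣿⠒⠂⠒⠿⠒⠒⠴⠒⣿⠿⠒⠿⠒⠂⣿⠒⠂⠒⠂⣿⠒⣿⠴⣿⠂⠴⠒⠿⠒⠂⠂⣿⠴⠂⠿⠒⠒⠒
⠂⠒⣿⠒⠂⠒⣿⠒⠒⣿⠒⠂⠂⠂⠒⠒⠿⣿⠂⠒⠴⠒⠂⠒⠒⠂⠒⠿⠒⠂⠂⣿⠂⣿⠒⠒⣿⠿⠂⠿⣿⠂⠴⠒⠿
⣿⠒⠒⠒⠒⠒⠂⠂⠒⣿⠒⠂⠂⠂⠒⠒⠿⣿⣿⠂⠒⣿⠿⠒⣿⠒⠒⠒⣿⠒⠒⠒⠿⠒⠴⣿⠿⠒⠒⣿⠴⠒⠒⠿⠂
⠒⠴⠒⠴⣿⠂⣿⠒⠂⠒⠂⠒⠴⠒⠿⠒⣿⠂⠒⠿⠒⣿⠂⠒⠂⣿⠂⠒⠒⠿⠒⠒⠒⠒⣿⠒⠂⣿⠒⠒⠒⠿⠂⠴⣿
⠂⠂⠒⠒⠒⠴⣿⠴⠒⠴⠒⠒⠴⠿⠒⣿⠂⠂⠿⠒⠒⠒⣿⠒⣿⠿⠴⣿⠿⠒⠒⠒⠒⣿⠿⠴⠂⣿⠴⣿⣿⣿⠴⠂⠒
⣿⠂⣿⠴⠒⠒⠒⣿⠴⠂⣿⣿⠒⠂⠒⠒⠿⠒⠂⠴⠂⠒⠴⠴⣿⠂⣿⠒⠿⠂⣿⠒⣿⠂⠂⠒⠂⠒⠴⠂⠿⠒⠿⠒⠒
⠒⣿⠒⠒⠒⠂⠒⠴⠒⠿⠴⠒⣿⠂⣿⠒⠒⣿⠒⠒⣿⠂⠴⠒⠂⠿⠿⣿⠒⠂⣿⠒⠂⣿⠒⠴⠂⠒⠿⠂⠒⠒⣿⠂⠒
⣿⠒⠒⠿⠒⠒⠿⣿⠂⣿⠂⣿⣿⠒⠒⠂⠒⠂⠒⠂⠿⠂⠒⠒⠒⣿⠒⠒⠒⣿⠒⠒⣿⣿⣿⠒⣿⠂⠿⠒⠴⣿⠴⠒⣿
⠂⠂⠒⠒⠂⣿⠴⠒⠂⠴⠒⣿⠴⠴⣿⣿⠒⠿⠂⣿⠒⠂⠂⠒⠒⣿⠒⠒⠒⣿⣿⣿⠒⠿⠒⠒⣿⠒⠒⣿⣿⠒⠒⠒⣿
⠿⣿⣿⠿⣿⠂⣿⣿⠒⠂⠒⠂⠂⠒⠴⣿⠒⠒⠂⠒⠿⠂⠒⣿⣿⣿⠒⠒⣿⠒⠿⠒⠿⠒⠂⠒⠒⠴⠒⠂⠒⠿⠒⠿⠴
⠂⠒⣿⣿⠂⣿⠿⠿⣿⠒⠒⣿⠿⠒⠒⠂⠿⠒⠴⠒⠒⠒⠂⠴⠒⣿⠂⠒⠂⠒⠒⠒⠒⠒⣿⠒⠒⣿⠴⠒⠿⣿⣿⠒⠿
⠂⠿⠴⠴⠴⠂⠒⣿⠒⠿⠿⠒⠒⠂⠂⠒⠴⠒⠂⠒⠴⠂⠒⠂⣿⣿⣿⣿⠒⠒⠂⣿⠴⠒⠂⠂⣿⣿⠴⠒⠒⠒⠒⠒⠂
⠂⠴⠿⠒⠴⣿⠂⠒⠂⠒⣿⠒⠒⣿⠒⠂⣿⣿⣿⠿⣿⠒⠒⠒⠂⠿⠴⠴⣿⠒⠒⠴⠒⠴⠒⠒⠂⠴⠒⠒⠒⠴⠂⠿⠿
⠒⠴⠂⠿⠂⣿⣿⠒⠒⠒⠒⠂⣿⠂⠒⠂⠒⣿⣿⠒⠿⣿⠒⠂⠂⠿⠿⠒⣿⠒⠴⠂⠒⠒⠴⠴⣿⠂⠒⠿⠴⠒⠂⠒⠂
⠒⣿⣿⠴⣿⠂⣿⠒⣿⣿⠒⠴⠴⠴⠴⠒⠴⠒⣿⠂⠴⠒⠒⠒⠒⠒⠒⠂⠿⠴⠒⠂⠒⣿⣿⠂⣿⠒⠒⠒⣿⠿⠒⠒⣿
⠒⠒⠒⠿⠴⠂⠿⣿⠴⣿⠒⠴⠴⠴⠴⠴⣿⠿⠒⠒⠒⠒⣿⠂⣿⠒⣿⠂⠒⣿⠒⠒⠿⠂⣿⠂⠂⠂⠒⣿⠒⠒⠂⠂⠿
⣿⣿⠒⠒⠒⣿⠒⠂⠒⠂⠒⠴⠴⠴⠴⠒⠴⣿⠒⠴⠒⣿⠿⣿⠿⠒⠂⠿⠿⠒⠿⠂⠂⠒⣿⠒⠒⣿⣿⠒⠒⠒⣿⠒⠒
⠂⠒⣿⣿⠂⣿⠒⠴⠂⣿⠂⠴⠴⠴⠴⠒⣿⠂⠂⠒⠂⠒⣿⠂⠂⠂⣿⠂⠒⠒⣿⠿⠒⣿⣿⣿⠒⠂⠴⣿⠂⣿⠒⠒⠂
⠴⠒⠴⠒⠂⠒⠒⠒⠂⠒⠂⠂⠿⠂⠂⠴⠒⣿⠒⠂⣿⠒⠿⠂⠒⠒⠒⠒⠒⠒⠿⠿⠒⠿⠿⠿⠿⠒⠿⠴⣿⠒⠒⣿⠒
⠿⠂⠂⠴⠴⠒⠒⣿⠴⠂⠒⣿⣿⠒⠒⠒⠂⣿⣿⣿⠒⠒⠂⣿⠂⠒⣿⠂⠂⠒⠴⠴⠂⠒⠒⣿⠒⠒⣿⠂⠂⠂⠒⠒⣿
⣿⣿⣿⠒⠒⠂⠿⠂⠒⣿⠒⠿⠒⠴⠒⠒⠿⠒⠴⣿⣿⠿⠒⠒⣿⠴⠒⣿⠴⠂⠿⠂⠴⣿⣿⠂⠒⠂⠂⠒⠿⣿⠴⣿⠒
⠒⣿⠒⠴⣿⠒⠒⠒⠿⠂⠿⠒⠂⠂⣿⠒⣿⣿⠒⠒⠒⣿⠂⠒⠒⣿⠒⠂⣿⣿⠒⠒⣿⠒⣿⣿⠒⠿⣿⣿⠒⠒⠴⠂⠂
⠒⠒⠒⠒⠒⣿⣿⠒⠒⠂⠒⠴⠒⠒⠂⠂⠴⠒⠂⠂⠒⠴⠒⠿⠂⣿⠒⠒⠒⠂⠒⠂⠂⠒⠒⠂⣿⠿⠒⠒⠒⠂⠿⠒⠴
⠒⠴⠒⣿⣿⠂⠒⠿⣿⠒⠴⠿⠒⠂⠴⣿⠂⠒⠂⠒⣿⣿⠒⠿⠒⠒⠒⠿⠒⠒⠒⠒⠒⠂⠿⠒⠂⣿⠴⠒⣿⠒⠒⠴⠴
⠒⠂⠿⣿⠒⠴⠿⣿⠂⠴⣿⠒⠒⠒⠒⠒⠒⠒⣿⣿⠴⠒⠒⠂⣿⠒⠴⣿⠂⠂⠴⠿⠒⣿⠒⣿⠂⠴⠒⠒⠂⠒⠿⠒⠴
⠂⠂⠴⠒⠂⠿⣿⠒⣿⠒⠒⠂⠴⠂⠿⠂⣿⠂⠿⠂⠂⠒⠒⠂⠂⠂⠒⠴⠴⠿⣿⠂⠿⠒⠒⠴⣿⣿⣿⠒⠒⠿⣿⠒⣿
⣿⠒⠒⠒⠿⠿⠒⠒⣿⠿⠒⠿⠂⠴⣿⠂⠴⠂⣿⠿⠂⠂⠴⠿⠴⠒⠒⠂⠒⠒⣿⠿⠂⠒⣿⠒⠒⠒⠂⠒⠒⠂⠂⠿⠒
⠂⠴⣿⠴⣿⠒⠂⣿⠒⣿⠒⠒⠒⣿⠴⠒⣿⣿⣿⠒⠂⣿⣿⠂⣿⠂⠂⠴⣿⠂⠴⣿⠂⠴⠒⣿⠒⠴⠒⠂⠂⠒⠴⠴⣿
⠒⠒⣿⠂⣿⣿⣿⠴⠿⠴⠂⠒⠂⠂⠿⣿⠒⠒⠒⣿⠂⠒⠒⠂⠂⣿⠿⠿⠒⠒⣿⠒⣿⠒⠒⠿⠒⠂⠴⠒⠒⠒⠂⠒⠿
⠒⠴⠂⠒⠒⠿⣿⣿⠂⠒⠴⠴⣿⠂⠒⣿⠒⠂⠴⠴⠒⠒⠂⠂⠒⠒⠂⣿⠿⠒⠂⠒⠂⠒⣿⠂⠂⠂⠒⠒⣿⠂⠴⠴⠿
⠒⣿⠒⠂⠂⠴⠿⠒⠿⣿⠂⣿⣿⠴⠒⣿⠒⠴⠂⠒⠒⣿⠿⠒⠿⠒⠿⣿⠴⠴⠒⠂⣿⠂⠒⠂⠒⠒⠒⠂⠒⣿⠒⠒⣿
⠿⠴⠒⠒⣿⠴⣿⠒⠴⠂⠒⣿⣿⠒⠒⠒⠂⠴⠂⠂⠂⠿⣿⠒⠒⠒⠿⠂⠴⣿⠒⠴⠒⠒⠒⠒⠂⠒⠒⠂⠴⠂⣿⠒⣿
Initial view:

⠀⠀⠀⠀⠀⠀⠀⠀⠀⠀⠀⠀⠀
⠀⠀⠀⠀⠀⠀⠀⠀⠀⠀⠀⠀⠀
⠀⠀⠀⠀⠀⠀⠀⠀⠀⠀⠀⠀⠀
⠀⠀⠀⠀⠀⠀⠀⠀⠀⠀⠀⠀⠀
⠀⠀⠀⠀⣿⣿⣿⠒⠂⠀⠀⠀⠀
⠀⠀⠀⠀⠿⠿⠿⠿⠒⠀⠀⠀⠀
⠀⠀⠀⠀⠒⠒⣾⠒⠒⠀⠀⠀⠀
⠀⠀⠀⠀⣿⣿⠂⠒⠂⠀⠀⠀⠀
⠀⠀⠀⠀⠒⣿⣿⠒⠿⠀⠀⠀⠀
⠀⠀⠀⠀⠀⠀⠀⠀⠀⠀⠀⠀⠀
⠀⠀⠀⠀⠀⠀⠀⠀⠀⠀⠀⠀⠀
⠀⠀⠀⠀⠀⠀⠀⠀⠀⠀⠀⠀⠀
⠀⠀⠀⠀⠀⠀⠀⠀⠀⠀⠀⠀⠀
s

⠀⠀⠀⠀⠀⠀⠀⠀⠀⠀⠀⠀⠀
⠀⠀⠀⠀⠀⠀⠀⠀⠀⠀⠀⠀⠀
⠀⠀⠀⠀⠀⠀⠀⠀⠀⠀⠀⠀⠀
⠀⠀⠀⠀⣿⣿⣿⠒⠂⠀⠀⠀⠀
⠀⠀⠀⠀⠿⠿⠿⠿⠒⠀⠀⠀⠀
⠀⠀⠀⠀⠒⠒⣿⠒⠒⠀⠀⠀⠀
⠀⠀⠀⠀⣿⣿⣾⠒⠂⠀⠀⠀⠀
⠀⠀⠀⠀⠒⣿⣿⠒⠿⠀⠀⠀⠀
⠀⠀⠀⠀⠒⠒⠂⣿⠿⠀⠀⠀⠀
⠀⠀⠀⠀⠀⠀⠀⠀⠀⠀⠀⠀⠀
⠀⠀⠀⠀⠀⠀⠀⠀⠀⠀⠀⠀⠀
⠀⠀⠀⠀⠀⠀⠀⠀⠀⠀⠀⠀⠀
⠀⠀⠀⠀⠀⠀⠀⠀⠀⠀⠀⠀⠀

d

⠀⠀⠀⠀⠀⠀⠀⠀⠀⠀⠀⠀⠀
⠀⠀⠀⠀⠀⠀⠀⠀⠀⠀⠀⠀⠀
⠀⠀⠀⠀⠀⠀⠀⠀⠀⠀⠀⠀⠀
⠀⠀⠀⣿⣿⣿⠒⠂⠀⠀⠀⠀⠀
⠀⠀⠀⠿⠿⠿⠿⠒⠿⠀⠀⠀⠀
⠀⠀⠀⠒⠒⣿⠒⠒⣿⠀⠀⠀⠀
⠀⠀⠀⣿⣿⠂⣾⠂⠂⠀⠀⠀⠀
⠀⠀⠀⠒⣿⣿⠒⠿⣿⠀⠀⠀⠀
⠀⠀⠀⠒⠒⠂⣿⠿⠒⠀⠀⠀⠀
⠀⠀⠀⠀⠀⠀⠀⠀⠀⠀⠀⠀⠀
⠀⠀⠀⠀⠀⠀⠀⠀⠀⠀⠀⠀⠀
⠀⠀⠀⠀⠀⠀⠀⠀⠀⠀⠀⠀⠀
⠀⠀⠀⠀⠀⠀⠀⠀⠀⠀⠀⠀⠀

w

⠀⠀⠀⠀⠀⠀⠀⠀⠀⠀⠀⠀⠀
⠀⠀⠀⠀⠀⠀⠀⠀⠀⠀⠀⠀⠀
⠀⠀⠀⠀⠀⠀⠀⠀⠀⠀⠀⠀⠀
⠀⠀⠀⠀⠀⠀⠀⠀⠀⠀⠀⠀⠀
⠀⠀⠀⣿⣿⣿⠒⠂⠴⠀⠀⠀⠀
⠀⠀⠀⠿⠿⠿⠿⠒⠿⠀⠀⠀⠀
⠀⠀⠀⠒⠒⣿⣾⠒⣿⠀⠀⠀⠀
⠀⠀⠀⣿⣿⠂⠒⠂⠂⠀⠀⠀⠀
⠀⠀⠀⠒⣿⣿⠒⠿⣿⠀⠀⠀⠀
⠀⠀⠀⠒⠒⠂⣿⠿⠒⠀⠀⠀⠀
⠀⠀⠀⠀⠀⠀⠀⠀⠀⠀⠀⠀⠀
⠀⠀⠀⠀⠀⠀⠀⠀⠀⠀⠀⠀⠀
⠀⠀⠀⠀⠀⠀⠀⠀⠀⠀⠀⠀⠀

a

⠀⠀⠀⠀⠀⠀⠀⠀⠀⠀⠀⠀⠀
⠀⠀⠀⠀⠀⠀⠀⠀⠀⠀⠀⠀⠀
⠀⠀⠀⠀⠀⠀⠀⠀⠀⠀⠀⠀⠀
⠀⠀⠀⠀⠀⠀⠀⠀⠀⠀⠀⠀⠀
⠀⠀⠀⠀⣿⣿⣿⠒⠂⠴⠀⠀⠀
⠀⠀⠀⠀⠿⠿⠿⠿⠒⠿⠀⠀⠀
⠀⠀⠀⠀⠒⠒⣾⠒⠒⣿⠀⠀⠀
⠀⠀⠀⠀⣿⣿⠂⠒⠂⠂⠀⠀⠀
⠀⠀⠀⠀⠒⣿⣿⠒⠿⣿⠀⠀⠀
⠀⠀⠀⠀⠒⠒⠂⣿⠿⠒⠀⠀⠀
⠀⠀⠀⠀⠀⠀⠀⠀⠀⠀⠀⠀⠀
⠀⠀⠀⠀⠀⠀⠀⠀⠀⠀⠀⠀⠀
⠀⠀⠀⠀⠀⠀⠀⠀⠀⠀⠀⠀⠀

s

⠀⠀⠀⠀⠀⠀⠀⠀⠀⠀⠀⠀⠀
⠀⠀⠀⠀⠀⠀⠀⠀⠀⠀⠀⠀⠀
⠀⠀⠀⠀⠀⠀⠀⠀⠀⠀⠀⠀⠀
⠀⠀⠀⠀⣿⣿⣿⠒⠂⠴⠀⠀⠀
⠀⠀⠀⠀⠿⠿⠿⠿⠒⠿⠀⠀⠀
⠀⠀⠀⠀⠒⠒⣿⠒⠒⣿⠀⠀⠀
⠀⠀⠀⠀⣿⣿⣾⠒⠂⠂⠀⠀⠀
⠀⠀⠀⠀⠒⣿⣿⠒⠿⣿⠀⠀⠀
⠀⠀⠀⠀⠒⠒⠂⣿⠿⠒⠀⠀⠀
⠀⠀⠀⠀⠀⠀⠀⠀⠀⠀⠀⠀⠀
⠀⠀⠀⠀⠀⠀⠀⠀⠀⠀⠀⠀⠀
⠀⠀⠀⠀⠀⠀⠀⠀⠀⠀⠀⠀⠀
⠀⠀⠀⠀⠀⠀⠀⠀⠀⠀⠀⠀⠀

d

⠀⠀⠀⠀⠀⠀⠀⠀⠀⠀⠀⠀⠀
⠀⠀⠀⠀⠀⠀⠀⠀⠀⠀⠀⠀⠀
⠀⠀⠀⠀⠀⠀⠀⠀⠀⠀⠀⠀⠀
⠀⠀⠀⣿⣿⣿⠒⠂⠴⠀⠀⠀⠀
⠀⠀⠀⠿⠿⠿⠿⠒⠿⠀⠀⠀⠀
⠀⠀⠀⠒⠒⣿⠒⠒⣿⠀⠀⠀⠀
⠀⠀⠀⣿⣿⠂⣾⠂⠂⠀⠀⠀⠀
⠀⠀⠀⠒⣿⣿⠒⠿⣿⠀⠀⠀⠀
⠀⠀⠀⠒⠒⠂⣿⠿⠒⠀⠀⠀⠀
⠀⠀⠀⠀⠀⠀⠀⠀⠀⠀⠀⠀⠀
⠀⠀⠀⠀⠀⠀⠀⠀⠀⠀⠀⠀⠀
⠀⠀⠀⠀⠀⠀⠀⠀⠀⠀⠀⠀⠀
⠀⠀⠀⠀⠀⠀⠀⠀⠀⠀⠀⠀⠀

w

⠀⠀⠀⠀⠀⠀⠀⠀⠀⠀⠀⠀⠀
⠀⠀⠀⠀⠀⠀⠀⠀⠀⠀⠀⠀⠀
⠀⠀⠀⠀⠀⠀⠀⠀⠀⠀⠀⠀⠀
⠀⠀⠀⠀⠀⠀⠀⠀⠀⠀⠀⠀⠀
⠀⠀⠀⣿⣿⣿⠒⠂⠴⠀⠀⠀⠀
⠀⠀⠀⠿⠿⠿⠿⠒⠿⠀⠀⠀⠀
⠀⠀⠀⠒⠒⣿⣾⠒⣿⠀⠀⠀⠀
⠀⠀⠀⣿⣿⠂⠒⠂⠂⠀⠀⠀⠀
⠀⠀⠀⠒⣿⣿⠒⠿⣿⠀⠀⠀⠀
⠀⠀⠀⠒⠒⠂⣿⠿⠒⠀⠀⠀⠀
⠀⠀⠀⠀⠀⠀⠀⠀⠀⠀⠀⠀⠀
⠀⠀⠀⠀⠀⠀⠀⠀⠀⠀⠀⠀⠀
⠀⠀⠀⠀⠀⠀⠀⠀⠀⠀⠀⠀⠀

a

⠀⠀⠀⠀⠀⠀⠀⠀⠀⠀⠀⠀⠀
⠀⠀⠀⠀⠀⠀⠀⠀⠀⠀⠀⠀⠀
⠀⠀⠀⠀⠀⠀⠀⠀⠀⠀⠀⠀⠀
⠀⠀⠀⠀⠀⠀⠀⠀⠀⠀⠀⠀⠀
⠀⠀⠀⠀⣿⣿⣿⠒⠂⠴⠀⠀⠀
⠀⠀⠀⠀⠿⠿⠿⠿⠒⠿⠀⠀⠀
⠀⠀⠀⠀⠒⠒⣾⠒⠒⣿⠀⠀⠀
⠀⠀⠀⠀⣿⣿⠂⠒⠂⠂⠀⠀⠀
⠀⠀⠀⠀⠒⣿⣿⠒⠿⣿⠀⠀⠀
⠀⠀⠀⠀⠒⠒⠂⣿⠿⠒⠀⠀⠀
⠀⠀⠀⠀⠀⠀⠀⠀⠀⠀⠀⠀⠀
⠀⠀⠀⠀⠀⠀⠀⠀⠀⠀⠀⠀⠀
⠀⠀⠀⠀⠀⠀⠀⠀⠀⠀⠀⠀⠀


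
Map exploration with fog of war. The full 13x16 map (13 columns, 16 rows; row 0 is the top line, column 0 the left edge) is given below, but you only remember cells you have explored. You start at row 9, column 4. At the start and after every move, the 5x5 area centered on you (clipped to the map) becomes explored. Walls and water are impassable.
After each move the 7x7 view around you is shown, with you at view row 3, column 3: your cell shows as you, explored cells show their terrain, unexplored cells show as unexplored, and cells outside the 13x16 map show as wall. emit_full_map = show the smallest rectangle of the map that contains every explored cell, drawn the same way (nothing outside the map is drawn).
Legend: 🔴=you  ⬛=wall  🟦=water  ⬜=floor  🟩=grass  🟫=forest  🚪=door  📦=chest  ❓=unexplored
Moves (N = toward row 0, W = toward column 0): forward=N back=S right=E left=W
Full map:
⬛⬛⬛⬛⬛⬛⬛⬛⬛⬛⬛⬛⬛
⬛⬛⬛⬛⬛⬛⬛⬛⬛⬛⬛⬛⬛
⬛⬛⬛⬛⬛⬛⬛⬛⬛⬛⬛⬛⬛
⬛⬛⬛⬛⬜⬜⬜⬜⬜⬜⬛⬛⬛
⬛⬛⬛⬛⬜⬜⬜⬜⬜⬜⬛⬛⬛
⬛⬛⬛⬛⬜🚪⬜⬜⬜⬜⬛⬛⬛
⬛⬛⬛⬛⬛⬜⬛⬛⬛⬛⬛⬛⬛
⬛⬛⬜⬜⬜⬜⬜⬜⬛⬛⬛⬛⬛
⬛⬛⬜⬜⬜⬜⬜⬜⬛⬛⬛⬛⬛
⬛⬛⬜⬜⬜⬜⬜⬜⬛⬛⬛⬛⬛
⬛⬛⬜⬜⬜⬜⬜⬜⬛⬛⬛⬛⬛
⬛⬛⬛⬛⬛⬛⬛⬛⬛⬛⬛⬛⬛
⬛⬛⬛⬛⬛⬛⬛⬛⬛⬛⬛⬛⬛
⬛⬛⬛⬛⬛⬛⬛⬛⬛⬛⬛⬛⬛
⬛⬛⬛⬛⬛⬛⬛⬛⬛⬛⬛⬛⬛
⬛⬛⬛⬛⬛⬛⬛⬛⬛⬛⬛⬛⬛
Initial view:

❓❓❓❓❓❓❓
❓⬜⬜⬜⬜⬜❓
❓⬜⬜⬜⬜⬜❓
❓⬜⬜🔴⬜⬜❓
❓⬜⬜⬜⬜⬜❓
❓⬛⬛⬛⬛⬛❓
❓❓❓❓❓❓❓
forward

❓❓❓❓❓❓❓
❓⬛⬛⬛⬜⬛❓
❓⬜⬜⬜⬜⬜❓
❓⬜⬜🔴⬜⬜❓
❓⬜⬜⬜⬜⬜❓
❓⬜⬜⬜⬜⬜❓
❓⬛⬛⬛⬛⬛❓

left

❓❓❓❓❓❓❓
❓⬛⬛⬛⬛⬜⬛
❓⬛⬜⬜⬜⬜⬜
❓⬛⬜🔴⬜⬜⬜
❓⬛⬜⬜⬜⬜⬜
❓⬛⬜⬜⬜⬜⬜
❓❓⬛⬛⬛⬛⬛

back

❓⬛⬛⬛⬛⬜⬛
❓⬛⬜⬜⬜⬜⬜
❓⬛⬜⬜⬜⬜⬜
❓⬛⬜🔴⬜⬜⬜
❓⬛⬜⬜⬜⬜⬜
❓⬛⬛⬛⬛⬛⬛
❓❓❓❓❓❓❓

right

⬛⬛⬛⬛⬜⬛❓
⬛⬜⬜⬜⬜⬜❓
⬛⬜⬜⬜⬜⬜❓
⬛⬜⬜🔴⬜⬜❓
⬛⬜⬜⬜⬜⬜❓
⬛⬛⬛⬛⬛⬛❓
❓❓❓❓❓❓❓

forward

❓❓❓❓❓❓❓
⬛⬛⬛⬛⬜⬛❓
⬛⬜⬜⬜⬜⬜❓
⬛⬜⬜🔴⬜⬜❓
⬛⬜⬜⬜⬜⬜❓
⬛⬜⬜⬜⬜⬜❓
⬛⬛⬛⬛⬛⬛❓

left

❓❓❓❓❓❓❓
❓⬛⬛⬛⬛⬜⬛
❓⬛⬜⬜⬜⬜⬜
❓⬛⬜🔴⬜⬜⬜
❓⬛⬜⬜⬜⬜⬜
❓⬛⬜⬜⬜⬜⬜
❓⬛⬛⬛⬛⬛⬛

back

❓⬛⬛⬛⬛⬜⬛
❓⬛⬜⬜⬜⬜⬜
❓⬛⬜⬜⬜⬜⬜
❓⬛⬜🔴⬜⬜⬜
❓⬛⬜⬜⬜⬜⬜
❓⬛⬛⬛⬛⬛⬛
❓❓❓❓❓❓❓

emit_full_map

⬛⬛⬛⬛⬜⬛
⬛⬜⬜⬜⬜⬜
⬛⬜⬜⬜⬜⬜
⬛⬜🔴⬜⬜⬜
⬛⬜⬜⬜⬜⬜
⬛⬛⬛⬛⬛⬛

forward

❓❓❓❓❓❓❓
❓⬛⬛⬛⬛⬜⬛
❓⬛⬜⬜⬜⬜⬜
❓⬛⬜🔴⬜⬜⬜
❓⬛⬜⬜⬜⬜⬜
❓⬛⬜⬜⬜⬜⬜
❓⬛⬛⬛⬛⬛⬛

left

⬛❓❓❓❓❓❓
⬛⬛⬛⬛⬛⬛⬜
⬛⬛⬛⬜⬜⬜⬜
⬛⬛⬛🔴⬜⬜⬜
⬛⬛⬛⬜⬜⬜⬜
⬛⬛⬛⬜⬜⬜⬜
⬛❓⬛⬛⬛⬛⬛

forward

⬛❓❓❓❓❓❓
⬛⬛⬛⬛⬛⬜❓
⬛⬛⬛⬛⬛⬛⬜
⬛⬛⬛🔴⬜⬜⬜
⬛⬛⬛⬜⬜⬜⬜
⬛⬛⬛⬜⬜⬜⬜
⬛⬛⬛⬜⬜⬜⬜

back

⬛⬛⬛⬛⬛⬜❓
⬛⬛⬛⬛⬛⬛⬜
⬛⬛⬛⬜⬜⬜⬜
⬛⬛⬛🔴⬜⬜⬜
⬛⬛⬛⬜⬜⬜⬜
⬛⬛⬛⬜⬜⬜⬜
⬛❓⬛⬛⬛⬛⬛

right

⬛⬛⬛⬛⬜❓❓
⬛⬛⬛⬛⬛⬜⬛
⬛⬛⬜⬜⬜⬜⬜
⬛⬛⬜🔴⬜⬜⬜
⬛⬛⬜⬜⬜⬜⬜
⬛⬛⬜⬜⬜⬜⬜
❓⬛⬛⬛⬛⬛⬛

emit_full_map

⬛⬛⬛⬛⬜❓❓
⬛⬛⬛⬛⬛⬜⬛
⬛⬛⬜⬜⬜⬜⬜
⬛⬛⬜🔴⬜⬜⬜
⬛⬛⬜⬜⬜⬜⬜
⬛⬛⬜⬜⬜⬜⬜
❓⬛⬛⬛⬛⬛⬛

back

⬛⬛⬛⬛⬛⬜⬛
⬛⬛⬜⬜⬜⬜⬜
⬛⬛⬜⬜⬜⬜⬜
⬛⬛⬜🔴⬜⬜⬜
⬛⬛⬜⬜⬜⬜⬜
❓⬛⬛⬛⬛⬛⬛
❓❓❓❓❓❓❓


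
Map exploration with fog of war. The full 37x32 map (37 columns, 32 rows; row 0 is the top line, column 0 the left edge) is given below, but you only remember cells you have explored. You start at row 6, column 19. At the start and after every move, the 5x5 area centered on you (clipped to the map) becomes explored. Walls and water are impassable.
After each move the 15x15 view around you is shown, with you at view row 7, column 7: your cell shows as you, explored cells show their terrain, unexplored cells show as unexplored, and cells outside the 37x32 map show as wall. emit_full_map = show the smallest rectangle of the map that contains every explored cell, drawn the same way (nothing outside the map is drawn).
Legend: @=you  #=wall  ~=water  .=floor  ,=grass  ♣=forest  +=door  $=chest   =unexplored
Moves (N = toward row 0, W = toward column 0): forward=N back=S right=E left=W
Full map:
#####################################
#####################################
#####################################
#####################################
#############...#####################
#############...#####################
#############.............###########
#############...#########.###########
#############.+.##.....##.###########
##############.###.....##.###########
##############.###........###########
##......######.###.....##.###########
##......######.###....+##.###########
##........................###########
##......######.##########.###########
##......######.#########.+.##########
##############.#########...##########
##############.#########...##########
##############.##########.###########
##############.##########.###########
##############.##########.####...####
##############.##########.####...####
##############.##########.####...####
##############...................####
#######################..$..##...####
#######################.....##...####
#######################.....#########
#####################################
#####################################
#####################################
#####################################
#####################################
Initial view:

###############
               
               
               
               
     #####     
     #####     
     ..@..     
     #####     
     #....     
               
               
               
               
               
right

###############
               
               
               
               
    ######     
    ######     
    ...@..     
    ######     
    #.....     
               
               
               
               
               

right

###############
               
               
               
               
   #######     
   #######     
   ....@..     
   #######     
   #.....#     
               
               
               
               
               

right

###############
               
               
               
               
  ########     
  ########     
  .....@..     
  ########     
  #.....##     
               
               
               
               
               

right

###############
               
               
               
               
 #########     
 #########     
 ......@..     
 ########.     
 #.....##.     
               
               
               
               
               

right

###############
               
               
               
               
##########     
##########     
.......@.#     
########.#     
#.....##.#     
               
               
               
               
               

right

###############
               
               
               
               
##########     
##########     
.......@##     
#######.##     
.....##.##     
               
               
               
               
               

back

               
               
               
               
##########     
##########     
........##     
#######@##     
.....##.##     
     ##.##     
               
               
               
               
               

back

               
               
               
##########     
##########     
........##     
#######.##     
.....##@##     
     ##.##     
     ...##     
               
               
               
               
               

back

               
               
##########     
##########     
........##     
#######.##     
.....##.##     
     ##@##     
     ...##     
     ##.##     
               
               
               
               
               

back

               
##########     
##########     
........##     
#######.##     
.....##.##     
     ##.##     
     ..@##     
     ##.##     
     ##.##     
               
               
               
               
               

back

##########     
##########     
........##     
#######.##     
.....##.##     
     ##.##     
     ...##     
     ##@##     
     ##.##     
     ...##     
               
               
               
               
               

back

##########     
........##     
#######.##     
.....##.##     
     ##.##     
     ...##     
     ##.##     
     ##@##     
     ...##     
     ##.##     
               
               
               
               
               

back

........##     
#######.##     
.....##.##     
     ##.##     
     ...##     
     ##.##     
     ##.##     
     ..@##     
     ##.##     
     #.+.#     
               
               
               
               
               

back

#######.##     
.....##.##     
     ##.##     
     ...##     
     ##.##     
     ##.##     
     ...##     
     ##@##     
     #.+.#     
     #...#     
               
               
               
               
               

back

.....##.##     
     ##.##     
     ...##     
     ##.##     
     ##.##     
     ...##     
     ##.##     
     #.@.#     
     #...#     
     #...#     
               
               
               
               
               

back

     ##.##     
     ...##     
     ##.##     
     ##.##     
     ...##     
     ##.##     
     #.+.#     
     #.@.#     
     #...#     
     ##.##     
               
               
               
               
               

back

     ...##     
     ##.##     
     ##.##     
     ...##     
     ##.##     
     #.+.#     
     #...#     
     #.@.#     
     ##.##     
     ##.##     
               
               
               
               
               

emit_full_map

###########
###########
.........##
########.##
#.....##.##
      ##.##
      ...##
      ##.##
      ##.##
      ...##
      ##.##
      #.+.#
      #...#
      #.@.#
      ##.##
      ##.##


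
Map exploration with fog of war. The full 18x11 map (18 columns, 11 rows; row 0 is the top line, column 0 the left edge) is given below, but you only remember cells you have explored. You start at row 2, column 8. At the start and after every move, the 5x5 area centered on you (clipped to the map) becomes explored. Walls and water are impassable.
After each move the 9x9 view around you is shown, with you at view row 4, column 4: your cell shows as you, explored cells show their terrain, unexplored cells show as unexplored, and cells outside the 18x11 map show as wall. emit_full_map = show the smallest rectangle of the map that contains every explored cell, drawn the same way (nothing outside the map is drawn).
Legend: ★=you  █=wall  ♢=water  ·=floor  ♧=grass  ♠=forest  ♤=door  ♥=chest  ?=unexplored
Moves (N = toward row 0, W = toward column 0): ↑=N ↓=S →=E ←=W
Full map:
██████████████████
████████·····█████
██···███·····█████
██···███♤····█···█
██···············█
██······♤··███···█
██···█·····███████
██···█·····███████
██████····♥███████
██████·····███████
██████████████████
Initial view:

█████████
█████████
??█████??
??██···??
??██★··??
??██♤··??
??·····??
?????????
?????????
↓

█████████
??█████??
??██···??
??██···??
??██★··??
??·····??
??··♤··??
?????????
?????????

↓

??█████??
??██···??
??██···??
??██♤··??
??··★··??
??··♤··??
??·····??
?????????
?????????

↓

??██···??
??██···??
??██♤··??
??·····??
??··★··??
??·····??
??·····??
?????????
?????????

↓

??██···??
??██♤··??
??·····??
??··♤··??
??··★··??
??·····??
??····♥??
?????????
?????????

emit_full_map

█████
██···
██···
██♤··
·····
··♤··
··★··
·····
····♥

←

???██···?
???██♤··?
??······?
??···♤··?
??█·★···?
??█·····?
??█····♥?
?????????
?????????

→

??██···??
??██♤··??
?······??
?···♤··??
?█··★··??
?█·····??
?█····♥??
?????????
?????????

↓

??██♤··??
?······??
?···♤··??
?█·····??
?█··★··??
?█····♥??
??·····??
?????????
█████████

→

?██♤··???
······???
···♤··█??
█·····█??
█···★·█??
█····♥█??
?·····█??
?????????
█████████

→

██♤··????
·····????
··♤··██??
·····██??
····★██??
····♥██??
·····██??
?????????
█████████

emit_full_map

?█████??
?██···??
?██···??
?██♤··??
······??
···♤··██
█·····██
█····★██
█····♥██
?·····██


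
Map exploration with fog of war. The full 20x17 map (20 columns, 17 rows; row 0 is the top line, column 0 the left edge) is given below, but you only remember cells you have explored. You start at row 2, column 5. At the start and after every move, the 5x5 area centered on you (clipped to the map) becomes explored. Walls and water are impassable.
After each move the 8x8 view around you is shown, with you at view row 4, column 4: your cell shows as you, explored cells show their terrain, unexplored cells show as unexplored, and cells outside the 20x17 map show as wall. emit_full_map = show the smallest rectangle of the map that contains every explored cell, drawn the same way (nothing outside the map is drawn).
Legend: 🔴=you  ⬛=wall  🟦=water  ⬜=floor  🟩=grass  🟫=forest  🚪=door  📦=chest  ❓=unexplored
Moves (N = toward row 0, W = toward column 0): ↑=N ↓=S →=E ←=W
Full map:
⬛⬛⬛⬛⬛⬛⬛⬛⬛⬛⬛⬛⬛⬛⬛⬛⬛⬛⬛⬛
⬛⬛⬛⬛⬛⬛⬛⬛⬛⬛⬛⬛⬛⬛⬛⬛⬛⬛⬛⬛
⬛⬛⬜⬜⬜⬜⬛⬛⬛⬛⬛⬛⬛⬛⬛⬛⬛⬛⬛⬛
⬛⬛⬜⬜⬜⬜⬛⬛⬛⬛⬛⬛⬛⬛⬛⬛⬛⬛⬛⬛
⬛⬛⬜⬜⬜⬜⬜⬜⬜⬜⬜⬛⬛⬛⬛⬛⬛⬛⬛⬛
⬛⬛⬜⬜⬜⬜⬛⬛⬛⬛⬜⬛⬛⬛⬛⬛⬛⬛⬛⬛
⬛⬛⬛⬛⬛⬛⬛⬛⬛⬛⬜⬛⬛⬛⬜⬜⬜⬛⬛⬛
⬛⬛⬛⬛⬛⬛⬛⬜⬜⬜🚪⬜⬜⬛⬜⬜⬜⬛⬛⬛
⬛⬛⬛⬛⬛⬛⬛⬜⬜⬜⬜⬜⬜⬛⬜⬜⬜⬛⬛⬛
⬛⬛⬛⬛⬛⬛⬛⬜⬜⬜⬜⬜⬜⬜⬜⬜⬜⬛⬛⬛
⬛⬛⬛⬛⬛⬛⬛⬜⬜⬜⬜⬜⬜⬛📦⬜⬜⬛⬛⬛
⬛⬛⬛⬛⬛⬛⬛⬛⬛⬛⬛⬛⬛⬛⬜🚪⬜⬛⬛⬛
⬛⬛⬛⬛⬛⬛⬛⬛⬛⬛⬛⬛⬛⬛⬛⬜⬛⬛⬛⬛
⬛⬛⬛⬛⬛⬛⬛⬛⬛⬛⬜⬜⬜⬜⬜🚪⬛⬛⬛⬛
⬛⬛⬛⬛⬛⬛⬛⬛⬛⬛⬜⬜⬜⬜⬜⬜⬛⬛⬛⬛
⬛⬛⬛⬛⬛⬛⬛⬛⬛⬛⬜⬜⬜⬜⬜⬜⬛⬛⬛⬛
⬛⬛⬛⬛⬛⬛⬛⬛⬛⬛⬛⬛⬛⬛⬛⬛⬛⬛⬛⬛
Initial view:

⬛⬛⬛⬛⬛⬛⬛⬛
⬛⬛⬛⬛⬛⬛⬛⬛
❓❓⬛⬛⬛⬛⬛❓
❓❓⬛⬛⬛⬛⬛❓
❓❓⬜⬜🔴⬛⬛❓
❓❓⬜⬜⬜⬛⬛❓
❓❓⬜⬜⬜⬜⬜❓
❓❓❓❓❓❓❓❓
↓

⬛⬛⬛⬛⬛⬛⬛⬛
❓❓⬛⬛⬛⬛⬛❓
❓❓⬛⬛⬛⬛⬛❓
❓❓⬜⬜⬜⬛⬛❓
❓❓⬜⬜🔴⬛⬛❓
❓❓⬜⬜⬜⬜⬜❓
❓❓⬜⬜⬜⬛⬛❓
❓❓❓❓❓❓❓❓

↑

⬛⬛⬛⬛⬛⬛⬛⬛
⬛⬛⬛⬛⬛⬛⬛⬛
❓❓⬛⬛⬛⬛⬛❓
❓❓⬛⬛⬛⬛⬛❓
❓❓⬜⬜🔴⬛⬛❓
❓❓⬜⬜⬜⬛⬛❓
❓❓⬜⬜⬜⬜⬜❓
❓❓⬜⬜⬜⬛⬛❓

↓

⬛⬛⬛⬛⬛⬛⬛⬛
❓❓⬛⬛⬛⬛⬛❓
❓❓⬛⬛⬛⬛⬛❓
❓❓⬜⬜⬜⬛⬛❓
❓❓⬜⬜🔴⬛⬛❓
❓❓⬜⬜⬜⬜⬜❓
❓❓⬜⬜⬜⬛⬛❓
❓❓❓❓❓❓❓❓

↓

❓❓⬛⬛⬛⬛⬛❓
❓❓⬛⬛⬛⬛⬛❓
❓❓⬜⬜⬜⬛⬛❓
❓❓⬜⬜⬜⬛⬛❓
❓❓⬜⬜🔴⬜⬜❓
❓❓⬜⬜⬜⬛⬛❓
❓❓⬛⬛⬛⬛⬛❓
❓❓❓❓❓❓❓❓

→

❓⬛⬛⬛⬛⬛❓❓
❓⬛⬛⬛⬛⬛❓❓
❓⬜⬜⬜⬛⬛⬛❓
❓⬜⬜⬜⬛⬛⬛❓
❓⬜⬜⬜🔴⬜⬜❓
❓⬜⬜⬜⬛⬛⬛❓
❓⬛⬛⬛⬛⬛⬛❓
❓❓❓❓❓❓❓❓

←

❓❓⬛⬛⬛⬛⬛❓
❓❓⬛⬛⬛⬛⬛❓
❓❓⬜⬜⬜⬛⬛⬛
❓❓⬜⬜⬜⬛⬛⬛
❓❓⬜⬜🔴⬜⬜⬜
❓❓⬜⬜⬜⬛⬛⬛
❓❓⬛⬛⬛⬛⬛⬛
❓❓❓❓❓❓❓❓

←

❓❓❓⬛⬛⬛⬛⬛
❓❓❓⬛⬛⬛⬛⬛
❓❓⬜⬜⬜⬜⬛⬛
❓❓⬜⬜⬜⬜⬛⬛
❓❓⬜⬜🔴⬜⬜⬜
❓❓⬜⬜⬜⬜⬛⬛
❓❓⬛⬛⬛⬛⬛⬛
❓❓❓❓❓❓❓❓

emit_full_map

❓⬛⬛⬛⬛⬛❓
❓⬛⬛⬛⬛⬛❓
⬜⬜⬜⬜⬛⬛⬛
⬜⬜⬜⬜⬛⬛⬛
⬜⬜🔴⬜⬜⬜⬜
⬜⬜⬜⬜⬛⬛⬛
⬛⬛⬛⬛⬛⬛⬛

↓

❓❓❓⬛⬛⬛⬛⬛
❓❓⬜⬜⬜⬜⬛⬛
❓❓⬜⬜⬜⬜⬛⬛
❓❓⬜⬜⬜⬜⬜⬜
❓❓⬜⬜🔴⬜⬛⬛
❓❓⬛⬛⬛⬛⬛⬛
❓❓⬛⬛⬛⬛⬛❓
❓❓❓❓❓❓❓❓

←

⬛❓❓❓⬛⬛⬛⬛
⬛❓❓⬜⬜⬜⬜⬛
⬛❓⬛⬜⬜⬜⬜⬛
⬛❓⬛⬜⬜⬜⬜⬜
⬛❓⬛⬜🔴⬜⬜⬛
⬛❓⬛⬛⬛⬛⬛⬛
⬛❓⬛⬛⬛⬛⬛⬛
⬛❓❓❓❓❓❓❓

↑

⬛❓❓❓⬛⬛⬛⬛
⬛❓❓❓⬛⬛⬛⬛
⬛❓⬛⬜⬜⬜⬜⬛
⬛❓⬛⬜⬜⬜⬜⬛
⬛❓⬛⬜🔴⬜⬜⬜
⬛❓⬛⬜⬜⬜⬜⬛
⬛❓⬛⬛⬛⬛⬛⬛
⬛❓⬛⬛⬛⬛⬛⬛

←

⬛⬛❓❓❓⬛⬛⬛
⬛⬛❓❓❓⬛⬛⬛
⬛⬛⬛⬛⬜⬜⬜⬜
⬛⬛⬛⬛⬜⬜⬜⬜
⬛⬛⬛⬛🔴⬜⬜⬜
⬛⬛⬛⬛⬜⬜⬜⬜
⬛⬛⬛⬛⬛⬛⬛⬛
⬛⬛❓⬛⬛⬛⬛⬛

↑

⬛⬛⬛⬛⬛⬛⬛⬛
⬛⬛❓❓❓⬛⬛⬛
⬛⬛⬛⬛⬛⬛⬛⬛
⬛⬛⬛⬛⬜⬜⬜⬜
⬛⬛⬛⬛🔴⬜⬜⬜
⬛⬛⬛⬛⬜⬜⬜⬜
⬛⬛⬛⬛⬜⬜⬜⬜
⬛⬛⬛⬛⬛⬛⬛⬛

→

⬛⬛⬛⬛⬛⬛⬛⬛
⬛❓❓❓⬛⬛⬛⬛
⬛⬛⬛⬛⬛⬛⬛⬛
⬛⬛⬛⬜⬜⬜⬜⬛
⬛⬛⬛⬜🔴⬜⬜⬛
⬛⬛⬛⬜⬜⬜⬜⬜
⬛⬛⬛⬜⬜⬜⬜⬛
⬛⬛⬛⬛⬛⬛⬛⬛

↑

⬛⬛⬛⬛⬛⬛⬛⬛
⬛⬛⬛⬛⬛⬛⬛⬛
⬛❓⬛⬛⬛⬛⬛⬛
⬛⬛⬛⬛⬛⬛⬛⬛
⬛⬛⬛⬜🔴⬜⬜⬛
⬛⬛⬛⬜⬜⬜⬜⬛
⬛⬛⬛⬜⬜⬜⬜⬜
⬛⬛⬛⬜⬜⬜⬜⬛

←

⬛⬛⬛⬛⬛⬛⬛⬛
⬛⬛⬛⬛⬛⬛⬛⬛
⬛⬛⬛⬛⬛⬛⬛⬛
⬛⬛⬛⬛⬛⬛⬛⬛
⬛⬛⬛⬛🔴⬜⬜⬜
⬛⬛⬛⬛⬜⬜⬜⬜
⬛⬛⬛⬛⬜⬜⬜⬜
⬛⬛⬛⬛⬜⬜⬜⬜

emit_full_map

⬛⬛⬛⬛⬛⬛⬛⬛❓
⬛⬛⬛⬛⬛⬛⬛⬛❓
⬛⬛🔴⬜⬜⬜⬛⬛⬛
⬛⬛⬜⬜⬜⬜⬛⬛⬛
⬛⬛⬜⬜⬜⬜⬜⬜⬜
⬛⬛⬜⬜⬜⬜⬛⬛⬛
⬛⬛⬛⬛⬛⬛⬛⬛⬛
❓⬛⬛⬛⬛⬛⬛❓❓

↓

⬛⬛⬛⬛⬛⬛⬛⬛
⬛⬛⬛⬛⬛⬛⬛⬛
⬛⬛⬛⬛⬛⬛⬛⬛
⬛⬛⬛⬛⬜⬜⬜⬜
⬛⬛⬛⬛🔴⬜⬜⬜
⬛⬛⬛⬛⬜⬜⬜⬜
⬛⬛⬛⬛⬜⬜⬜⬜
⬛⬛⬛⬛⬛⬛⬛⬛

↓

⬛⬛⬛⬛⬛⬛⬛⬛
⬛⬛⬛⬛⬛⬛⬛⬛
⬛⬛⬛⬛⬜⬜⬜⬜
⬛⬛⬛⬛⬜⬜⬜⬜
⬛⬛⬛⬛🔴⬜⬜⬜
⬛⬛⬛⬛⬜⬜⬜⬜
⬛⬛⬛⬛⬛⬛⬛⬛
⬛⬛❓⬛⬛⬛⬛⬛

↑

⬛⬛⬛⬛⬛⬛⬛⬛
⬛⬛⬛⬛⬛⬛⬛⬛
⬛⬛⬛⬛⬛⬛⬛⬛
⬛⬛⬛⬛⬜⬜⬜⬜
⬛⬛⬛⬛🔴⬜⬜⬜
⬛⬛⬛⬛⬜⬜⬜⬜
⬛⬛⬛⬛⬜⬜⬜⬜
⬛⬛⬛⬛⬛⬛⬛⬛

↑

⬛⬛⬛⬛⬛⬛⬛⬛
⬛⬛⬛⬛⬛⬛⬛⬛
⬛⬛⬛⬛⬛⬛⬛⬛
⬛⬛⬛⬛⬛⬛⬛⬛
⬛⬛⬛⬛🔴⬜⬜⬜
⬛⬛⬛⬛⬜⬜⬜⬜
⬛⬛⬛⬛⬜⬜⬜⬜
⬛⬛⬛⬛⬜⬜⬜⬜

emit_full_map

⬛⬛⬛⬛⬛⬛⬛⬛❓
⬛⬛⬛⬛⬛⬛⬛⬛❓
⬛⬛🔴⬜⬜⬜⬛⬛⬛
⬛⬛⬜⬜⬜⬜⬛⬛⬛
⬛⬛⬜⬜⬜⬜⬜⬜⬜
⬛⬛⬜⬜⬜⬜⬛⬛⬛
⬛⬛⬛⬛⬛⬛⬛⬛⬛
❓⬛⬛⬛⬛⬛⬛❓❓
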